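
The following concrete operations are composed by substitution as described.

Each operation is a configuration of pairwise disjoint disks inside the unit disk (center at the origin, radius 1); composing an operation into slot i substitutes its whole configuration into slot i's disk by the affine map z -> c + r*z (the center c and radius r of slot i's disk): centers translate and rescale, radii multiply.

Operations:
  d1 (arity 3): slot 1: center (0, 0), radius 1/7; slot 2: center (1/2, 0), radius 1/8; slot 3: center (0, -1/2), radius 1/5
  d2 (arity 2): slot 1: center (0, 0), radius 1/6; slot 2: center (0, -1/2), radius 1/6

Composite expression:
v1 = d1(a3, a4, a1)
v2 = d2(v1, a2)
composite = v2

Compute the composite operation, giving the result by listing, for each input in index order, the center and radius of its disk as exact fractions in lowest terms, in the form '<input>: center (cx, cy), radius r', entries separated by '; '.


a1: center (0, -1/12), radius 1/30; a2: center (0, -1/2), radius 1/6; a3: center (0, 0), radius 1/42; a4: center (1/12, 0), radius 1/48

Affine substitution under d2: radii multiply and a-centers shift.
a3 passes through 2 substitutions, ending at center (0, 0), radius 1/42
a4 passes through 2 substitutions, ending at center (1/12, 0), radius 1/48
a1 passes through 2 substitutions, ending at center (0, -1/12), radius 1/30
a2 passes through 1 substitution, ending at center (0, -1/2), radius 1/6


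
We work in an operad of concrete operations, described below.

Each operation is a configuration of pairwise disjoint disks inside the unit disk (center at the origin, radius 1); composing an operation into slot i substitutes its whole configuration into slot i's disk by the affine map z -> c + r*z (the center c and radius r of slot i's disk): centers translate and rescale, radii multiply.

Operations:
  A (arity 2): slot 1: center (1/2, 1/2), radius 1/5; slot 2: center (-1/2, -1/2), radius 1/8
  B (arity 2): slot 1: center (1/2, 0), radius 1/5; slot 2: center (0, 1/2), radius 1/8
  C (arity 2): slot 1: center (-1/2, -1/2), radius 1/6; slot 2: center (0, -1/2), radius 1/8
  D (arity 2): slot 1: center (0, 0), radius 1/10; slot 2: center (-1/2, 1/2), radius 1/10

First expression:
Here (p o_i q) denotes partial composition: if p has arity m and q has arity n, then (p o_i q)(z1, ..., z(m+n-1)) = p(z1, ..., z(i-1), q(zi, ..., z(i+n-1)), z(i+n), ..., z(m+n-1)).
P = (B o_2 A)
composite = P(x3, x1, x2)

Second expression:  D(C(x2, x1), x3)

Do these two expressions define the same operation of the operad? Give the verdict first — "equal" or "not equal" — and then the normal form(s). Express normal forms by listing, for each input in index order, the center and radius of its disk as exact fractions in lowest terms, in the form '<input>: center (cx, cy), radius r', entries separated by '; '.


not equal — first x1: center (1/16, 9/16), radius 1/40; x2: center (-1/16, 7/16), radius 1/64; x3: center (1/2, 0), radius 1/5, second x1: center (0, -1/20), radius 1/80; x2: center (-1/20, -1/20), radius 1/60; x3: center (-1/2, 1/2), radius 1/10

Reducing the first expression gives x1: center (1/16, 9/16), radius 1/40; x2: center (-1/16, 7/16), radius 1/64; x3: center (1/2, 0), radius 1/5
Reducing the second expression gives x1: center (0, -1/20), radius 1/80; x2: center (-1/20, -1/20), radius 1/60; x3: center (-1/2, 1/2), radius 1/10
The normal forms differ: not equal.


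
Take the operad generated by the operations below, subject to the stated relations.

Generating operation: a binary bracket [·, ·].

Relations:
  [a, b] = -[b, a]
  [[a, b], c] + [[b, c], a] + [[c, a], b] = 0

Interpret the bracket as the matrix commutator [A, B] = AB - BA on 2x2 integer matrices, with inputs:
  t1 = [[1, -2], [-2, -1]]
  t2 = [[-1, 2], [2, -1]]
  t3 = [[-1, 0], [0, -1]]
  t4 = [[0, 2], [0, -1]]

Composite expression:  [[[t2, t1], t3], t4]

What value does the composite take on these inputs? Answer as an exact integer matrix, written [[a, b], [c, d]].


[t2, t1] = [[0, -4], [4, 0]]
[[t2, t1], t3] = [[0, 0], [0, 0]]
[[[t2, t1], t3], t4] = [[0, 0], [0, 0]]

[[0, 0], [0, 0]]


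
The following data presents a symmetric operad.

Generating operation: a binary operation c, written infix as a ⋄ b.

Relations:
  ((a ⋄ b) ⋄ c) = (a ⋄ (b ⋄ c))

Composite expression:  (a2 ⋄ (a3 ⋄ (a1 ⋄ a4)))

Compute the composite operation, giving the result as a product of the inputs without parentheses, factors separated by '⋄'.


a2 ⋄ a3 ⋄ a1 ⋄ a4

Under associativity of c, the answer is the a's in reading order.
(a1 ⋄ a4) unparenthesizes to a1 ⋄ a4
(a3 ⋄ (a1 ⋄ a4)) unparenthesizes to a3 ⋄ a1 ⋄ a4
(a2 ⋄ (a3 ⋄ (a1 ⋄ a4))) unparenthesizes to a2 ⋄ a3 ⋄ a1 ⋄ a4


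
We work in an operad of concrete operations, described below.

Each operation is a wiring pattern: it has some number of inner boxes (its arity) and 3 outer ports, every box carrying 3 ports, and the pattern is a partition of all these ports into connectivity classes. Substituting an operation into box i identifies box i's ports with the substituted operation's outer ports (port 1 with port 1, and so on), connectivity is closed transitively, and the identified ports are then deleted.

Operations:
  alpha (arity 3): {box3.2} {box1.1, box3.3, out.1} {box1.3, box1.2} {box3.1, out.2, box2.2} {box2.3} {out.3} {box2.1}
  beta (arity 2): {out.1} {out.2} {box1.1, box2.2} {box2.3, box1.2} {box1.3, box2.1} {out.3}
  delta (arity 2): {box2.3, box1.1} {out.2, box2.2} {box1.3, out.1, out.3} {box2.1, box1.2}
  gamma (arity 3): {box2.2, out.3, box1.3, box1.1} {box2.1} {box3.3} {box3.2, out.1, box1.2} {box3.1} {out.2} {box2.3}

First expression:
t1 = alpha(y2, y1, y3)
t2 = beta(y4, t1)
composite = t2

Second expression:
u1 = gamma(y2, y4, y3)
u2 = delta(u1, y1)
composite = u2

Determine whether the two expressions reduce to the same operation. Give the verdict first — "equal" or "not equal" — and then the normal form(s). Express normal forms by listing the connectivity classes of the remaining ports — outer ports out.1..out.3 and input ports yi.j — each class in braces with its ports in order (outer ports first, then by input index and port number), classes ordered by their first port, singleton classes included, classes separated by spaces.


not equal — first {out.1} {out.2} {out.3} {y1.1} {y1.2, y3.1, y4.1} {y1.3} {y2.1, y3.3, y4.3} {y2.2, y2.3} {y3.2} {y4.2}, second {out.1, out.3, y2.1, y2.3, y4.2} {out.2, y1.2} {y1.1} {y1.3, y2.2, y3.2} {y3.1} {y3.3} {y4.1} {y4.3}

Reducing the first expression gives {out.1} {out.2} {out.3} {y1.1} {y1.2, y3.1, y4.1} {y1.3} {y2.1, y3.3, y4.3} {y2.2, y2.3} {y3.2} {y4.2}
Reducing the second expression gives {out.1, out.3, y2.1, y2.3, y4.2} {out.2, y1.2} {y1.1} {y1.3, y2.2, y3.2} {y3.1} {y3.3} {y4.1} {y4.3}
The normal forms differ: not equal.


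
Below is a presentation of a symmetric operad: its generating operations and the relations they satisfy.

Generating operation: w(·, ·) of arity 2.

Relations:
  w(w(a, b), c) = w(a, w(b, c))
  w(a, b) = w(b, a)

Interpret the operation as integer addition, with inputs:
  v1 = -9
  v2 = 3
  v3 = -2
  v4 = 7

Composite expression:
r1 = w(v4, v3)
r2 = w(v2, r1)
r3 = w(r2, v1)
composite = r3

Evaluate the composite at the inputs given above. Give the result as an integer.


w(v4, v3) = 5
w(v2, w(v4, v3)) = 8
w(w(v2, w(v4, v3)), v1) = -1

-1


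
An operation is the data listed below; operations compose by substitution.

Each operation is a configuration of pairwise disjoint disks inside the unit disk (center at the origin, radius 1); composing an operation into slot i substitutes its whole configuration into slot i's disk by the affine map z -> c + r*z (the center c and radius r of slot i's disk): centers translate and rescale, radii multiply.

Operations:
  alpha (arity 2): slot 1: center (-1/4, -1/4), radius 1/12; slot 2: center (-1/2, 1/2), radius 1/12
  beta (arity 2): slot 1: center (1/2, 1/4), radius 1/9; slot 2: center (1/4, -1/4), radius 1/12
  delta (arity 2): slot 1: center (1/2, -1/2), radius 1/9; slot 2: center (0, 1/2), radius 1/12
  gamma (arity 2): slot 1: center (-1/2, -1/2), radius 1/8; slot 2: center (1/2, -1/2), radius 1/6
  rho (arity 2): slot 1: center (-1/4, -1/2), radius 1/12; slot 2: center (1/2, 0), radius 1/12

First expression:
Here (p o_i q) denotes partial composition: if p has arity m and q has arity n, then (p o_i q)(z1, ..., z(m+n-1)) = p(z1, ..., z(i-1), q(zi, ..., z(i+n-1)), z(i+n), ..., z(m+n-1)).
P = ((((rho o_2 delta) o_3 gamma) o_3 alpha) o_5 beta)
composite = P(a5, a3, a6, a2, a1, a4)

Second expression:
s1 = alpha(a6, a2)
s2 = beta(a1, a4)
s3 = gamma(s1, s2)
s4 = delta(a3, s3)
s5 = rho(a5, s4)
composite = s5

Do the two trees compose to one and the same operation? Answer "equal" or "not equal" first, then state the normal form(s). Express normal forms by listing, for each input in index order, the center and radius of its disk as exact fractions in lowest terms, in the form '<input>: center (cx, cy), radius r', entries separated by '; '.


In normal form, the first expression is a1: center (871/1728, 133/3456), radius 1/7776; a2: center (127/256, 89/2304), radius 1/13824; a3: center (13/24, -1/24), radius 1/108; a4: center (1741/3456, 131/3456), radius 1/10368; a5: center (-1/4, -1/2), radius 1/12; a6: center (2287/4608, 175/4608), radius 1/13824
In normal form, the second expression is a1: center (871/1728, 133/3456), radius 1/7776; a2: center (127/256, 89/2304), radius 1/13824; a3: center (13/24, -1/24), radius 1/108; a4: center (1741/3456, 131/3456), radius 1/10368; a5: center (-1/4, -1/2), radius 1/12; a6: center (2287/4608, 175/4608), radius 1/13824
The forms coincide; equal.

equal; the common form is a1: center (871/1728, 133/3456), radius 1/7776; a2: center (127/256, 89/2304), radius 1/13824; a3: center (13/24, -1/24), radius 1/108; a4: center (1741/3456, 131/3456), radius 1/10368; a5: center (-1/4, -1/2), radius 1/12; a6: center (2287/4608, 175/4608), radius 1/13824


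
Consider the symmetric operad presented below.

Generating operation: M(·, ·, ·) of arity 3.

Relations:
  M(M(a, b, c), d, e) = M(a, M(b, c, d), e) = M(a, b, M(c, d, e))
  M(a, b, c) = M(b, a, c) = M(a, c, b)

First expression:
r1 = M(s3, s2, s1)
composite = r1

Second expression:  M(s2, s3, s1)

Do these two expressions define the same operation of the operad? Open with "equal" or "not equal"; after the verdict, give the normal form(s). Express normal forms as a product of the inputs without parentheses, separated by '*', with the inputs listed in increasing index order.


The first composite normalizes to s1 * s2 * s3
The second composite normalizes to s1 * s2 * s3
Same normal form: equal.

equal — both sides give s1 * s2 * s3


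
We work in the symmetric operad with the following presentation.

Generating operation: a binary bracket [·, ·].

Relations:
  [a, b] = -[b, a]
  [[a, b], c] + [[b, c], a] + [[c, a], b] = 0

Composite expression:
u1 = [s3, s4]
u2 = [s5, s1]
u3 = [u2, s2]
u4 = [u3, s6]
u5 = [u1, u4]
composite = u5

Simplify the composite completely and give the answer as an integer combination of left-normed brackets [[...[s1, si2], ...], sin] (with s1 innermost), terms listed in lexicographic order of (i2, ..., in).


[[[[[s1, s5], s2], s6], s3], s4] - [[[[[s1, s5], s2], s6], s4], s3]

Left-normed coefficients sit on the s1-initial expansion words.
Composite bracket: [[s3, s4], [[[s5, s1], s2], s6]]
Under [a, b] = ab - ba we get 32 signed associative words (2^5 = 32).
Words beginning with s1 determine it all:
  word s1s5s2s6s3s4 has sign +1, contributing +[[[[[s1, s5], s2], s6], s3], s4]
  word s1s5s2s6s4s3 has sign -1, contributing -[[[[[s1, s5], s2], s6], s4], s3]


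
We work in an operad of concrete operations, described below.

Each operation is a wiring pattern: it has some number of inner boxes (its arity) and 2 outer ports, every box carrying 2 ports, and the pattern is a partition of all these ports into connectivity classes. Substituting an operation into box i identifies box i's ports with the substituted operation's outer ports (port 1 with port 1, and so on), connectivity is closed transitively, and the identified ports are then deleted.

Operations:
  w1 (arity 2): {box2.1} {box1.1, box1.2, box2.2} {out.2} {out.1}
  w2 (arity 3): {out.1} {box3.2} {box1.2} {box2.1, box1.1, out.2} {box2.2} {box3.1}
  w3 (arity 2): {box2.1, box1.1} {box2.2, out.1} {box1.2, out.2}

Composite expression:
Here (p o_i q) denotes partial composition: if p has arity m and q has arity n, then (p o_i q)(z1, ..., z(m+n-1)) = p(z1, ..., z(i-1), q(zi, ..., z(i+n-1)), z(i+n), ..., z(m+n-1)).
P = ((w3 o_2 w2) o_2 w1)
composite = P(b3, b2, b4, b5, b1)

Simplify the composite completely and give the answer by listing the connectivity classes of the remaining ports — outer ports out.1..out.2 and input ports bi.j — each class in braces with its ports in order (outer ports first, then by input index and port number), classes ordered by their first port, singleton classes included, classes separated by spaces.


{out.1, b5.1} {out.2, b3.2} {b1.1} {b1.2} {b2.1, b2.2, b4.2} {b3.1} {b4.1} {b5.2}

Two ports join when wires chain via w3-identified ports.
after w1, the pattern on (b2, b4) reads {out.1} {out.2} {b2.1, b2.2, b4.2} {b4.1} (out.j = its outer ports)
after w2, the pattern on (b2, b4, b5, b1) reads {out.1} {out.2, b5.1} {b1.1} {b1.2} {b2.1, b2.2, b4.2} {b4.1} {b5.2} (out.j = its outer ports)
after w3, the pattern on (b3, b2, b4, b5, b1) reads {out.1, b5.1} {out.2, b3.2} {b1.1} {b1.2} {b2.1, b2.2, b4.2} {b3.1} {b4.1} {b5.2} (out.j = its outer ports)


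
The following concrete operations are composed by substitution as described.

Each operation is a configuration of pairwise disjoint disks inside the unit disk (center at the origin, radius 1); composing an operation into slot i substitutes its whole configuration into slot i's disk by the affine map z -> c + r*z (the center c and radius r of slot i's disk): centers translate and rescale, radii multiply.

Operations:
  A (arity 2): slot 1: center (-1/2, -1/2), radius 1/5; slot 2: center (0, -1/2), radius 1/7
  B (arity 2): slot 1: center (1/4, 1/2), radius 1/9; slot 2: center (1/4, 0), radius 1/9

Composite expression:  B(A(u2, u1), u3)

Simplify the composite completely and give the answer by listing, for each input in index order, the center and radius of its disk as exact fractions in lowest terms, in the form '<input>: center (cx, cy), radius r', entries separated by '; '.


u1: center (1/4, 4/9), radius 1/63; u2: center (7/36, 4/9), radius 1/45; u3: center (1/4, 0), radius 1/9


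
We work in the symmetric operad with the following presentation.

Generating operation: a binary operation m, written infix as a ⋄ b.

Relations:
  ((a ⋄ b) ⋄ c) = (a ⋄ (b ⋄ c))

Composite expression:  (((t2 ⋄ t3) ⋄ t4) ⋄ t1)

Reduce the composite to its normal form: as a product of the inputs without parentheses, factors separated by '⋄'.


t2 ⋄ t3 ⋄ t4 ⋄ t1

All parenthesizations of m agree; list the t-inputs left to right.
(t2 ⋄ t3) unparenthesizes to t2 ⋄ t3
((t2 ⋄ t3) ⋄ t4) unparenthesizes to t2 ⋄ t3 ⋄ t4
(((t2 ⋄ t3) ⋄ t4) ⋄ t1) unparenthesizes to t2 ⋄ t3 ⋄ t4 ⋄ t1


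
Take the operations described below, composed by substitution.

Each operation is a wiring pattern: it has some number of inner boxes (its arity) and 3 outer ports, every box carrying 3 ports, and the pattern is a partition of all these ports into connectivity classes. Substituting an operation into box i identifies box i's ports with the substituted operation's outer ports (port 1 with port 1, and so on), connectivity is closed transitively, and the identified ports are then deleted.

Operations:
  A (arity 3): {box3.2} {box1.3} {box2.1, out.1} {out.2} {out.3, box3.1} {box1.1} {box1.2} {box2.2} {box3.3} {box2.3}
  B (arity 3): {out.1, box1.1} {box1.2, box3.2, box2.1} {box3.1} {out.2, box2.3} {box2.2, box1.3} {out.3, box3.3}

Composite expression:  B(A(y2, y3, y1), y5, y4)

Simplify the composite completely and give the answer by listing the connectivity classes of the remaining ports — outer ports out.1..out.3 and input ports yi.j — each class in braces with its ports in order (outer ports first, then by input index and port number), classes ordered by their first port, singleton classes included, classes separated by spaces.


{out.1, y3.1} {out.2, y5.3} {out.3, y4.3} {y1.1, y5.2} {y1.2} {y1.3} {y2.1} {y2.2} {y2.3} {y3.2} {y3.3} {y4.1} {y4.2, y5.1}

Treat the ports identified at B as solder joints: merge, then drop.
A over (y2, y3, y1) gives {out.1, y3.1} {out.2} {out.3, y1.1} {y1.2} {y1.3} {y2.1} {y2.2} {y2.3} {y3.2} {y3.3}, out.j being that stage's outer ports
B over (y2, y3, y1, y5, y4) gives {out.1, y3.1} {out.2, y5.3} {out.3, y4.3} {y1.1, y5.2} {y1.2} {y1.3} {y2.1} {y2.2} {y2.3} {y3.2} {y3.3} {y4.1} {y4.2, y5.1}, out.j being that stage's outer ports


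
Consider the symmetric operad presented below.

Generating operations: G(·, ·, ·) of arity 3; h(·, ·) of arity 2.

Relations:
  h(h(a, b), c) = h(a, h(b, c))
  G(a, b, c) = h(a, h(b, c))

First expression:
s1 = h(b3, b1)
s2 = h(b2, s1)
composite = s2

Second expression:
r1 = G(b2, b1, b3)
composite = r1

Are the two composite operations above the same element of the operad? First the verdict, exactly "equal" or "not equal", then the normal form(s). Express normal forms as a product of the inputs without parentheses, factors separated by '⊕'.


not equal; the first gives b2 ⊕ b3 ⊕ b1 and the second b2 ⊕ b1 ⊕ b3

Normal form of the first expression: b2 ⊕ b3 ⊕ b1
Normal form of the second expression: b2 ⊕ b1 ⊕ b3
No match — not equal.


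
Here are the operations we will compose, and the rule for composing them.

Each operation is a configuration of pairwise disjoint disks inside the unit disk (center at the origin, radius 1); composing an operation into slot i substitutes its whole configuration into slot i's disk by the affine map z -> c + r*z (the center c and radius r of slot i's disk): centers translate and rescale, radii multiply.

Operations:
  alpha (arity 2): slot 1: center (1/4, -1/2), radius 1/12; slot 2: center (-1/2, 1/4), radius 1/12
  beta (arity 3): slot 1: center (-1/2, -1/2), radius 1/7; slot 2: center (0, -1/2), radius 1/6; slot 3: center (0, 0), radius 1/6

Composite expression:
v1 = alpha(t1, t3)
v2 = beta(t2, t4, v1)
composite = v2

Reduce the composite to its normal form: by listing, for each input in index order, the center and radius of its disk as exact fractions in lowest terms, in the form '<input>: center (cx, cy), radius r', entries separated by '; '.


t1: center (1/24, -1/12), radius 1/72; t2: center (-1/2, -1/2), radius 1/7; t3: center (-1/12, 1/24), radius 1/72; t4: center (0, -1/2), radius 1/6


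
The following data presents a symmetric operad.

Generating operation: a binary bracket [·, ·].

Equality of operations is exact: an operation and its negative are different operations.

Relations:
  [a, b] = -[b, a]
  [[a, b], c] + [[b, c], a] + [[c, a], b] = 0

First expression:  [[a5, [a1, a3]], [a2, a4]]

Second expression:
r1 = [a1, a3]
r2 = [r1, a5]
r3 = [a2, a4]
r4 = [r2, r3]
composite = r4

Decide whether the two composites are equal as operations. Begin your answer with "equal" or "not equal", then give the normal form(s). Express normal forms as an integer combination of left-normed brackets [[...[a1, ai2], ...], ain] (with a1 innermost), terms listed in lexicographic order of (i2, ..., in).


not equal: they reduce to -[[[[a1, a3], a5], a2], a4] + [[[[a1, a3], a5], a4], a2] and [[[[a1, a3], a5], a2], a4] - [[[[a1, a3], a5], a4], a2]

In normal form, the first expression is -[[[[a1, a3], a5], a2], a4] + [[[[a1, a3], a5], a4], a2]
In normal form, the second expression is [[[[a1, a3], a5], a2], a4] - [[[[a1, a3], a5], a4], a2]
No match — not equal.


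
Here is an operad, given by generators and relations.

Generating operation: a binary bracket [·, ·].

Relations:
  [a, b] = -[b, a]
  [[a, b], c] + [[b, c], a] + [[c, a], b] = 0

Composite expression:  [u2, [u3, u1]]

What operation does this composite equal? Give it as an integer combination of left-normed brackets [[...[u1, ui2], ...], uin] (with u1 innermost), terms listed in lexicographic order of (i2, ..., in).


[[u1, u3], u2]

In the tensor algebra, words opening u1 carry the u1-anchored form.
Composite bracket: [u2, [u3, u1]]
The bracket unfolds into 4 signed words via [a, b] = ab - ba (2^2 = 4).
Only words starting with u1 matter:
  the word u1u3u2 carries sign +1 and contributes +[[u1, u3], u2]


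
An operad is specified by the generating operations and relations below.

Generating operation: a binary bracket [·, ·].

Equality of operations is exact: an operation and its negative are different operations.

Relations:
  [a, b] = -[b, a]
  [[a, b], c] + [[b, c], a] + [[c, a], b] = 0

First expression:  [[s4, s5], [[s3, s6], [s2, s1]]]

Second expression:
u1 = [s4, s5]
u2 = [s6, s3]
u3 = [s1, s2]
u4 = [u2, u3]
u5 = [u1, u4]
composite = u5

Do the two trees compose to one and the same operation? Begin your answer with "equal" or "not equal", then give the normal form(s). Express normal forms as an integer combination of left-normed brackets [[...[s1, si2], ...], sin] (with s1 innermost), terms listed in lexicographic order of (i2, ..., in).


The first expression, normalized: -[[[[[s1, s2], s3], s6], s4], s5] + [[[[[s1, s2], s3], s6], s5], s4] + [[[[[s1, s2], s6], s3], s4], s5] - [[[[[s1, s2], s6], s3], s5], s4]
The second expression, normalized: -[[[[[s1, s2], s3], s6], s4], s5] + [[[[[s1, s2], s3], s6], s5], s4] + [[[[[s1, s2], s6], s3], s4], s5] - [[[[[s1, s2], s6], s3], s5], s4]
Both agree, so they are equal.

equal; the common form is -[[[[[s1, s2], s3], s6], s4], s5] + [[[[[s1, s2], s3], s6], s5], s4] + [[[[[s1, s2], s6], s3], s4], s5] - [[[[[s1, s2], s6], s3], s5], s4]


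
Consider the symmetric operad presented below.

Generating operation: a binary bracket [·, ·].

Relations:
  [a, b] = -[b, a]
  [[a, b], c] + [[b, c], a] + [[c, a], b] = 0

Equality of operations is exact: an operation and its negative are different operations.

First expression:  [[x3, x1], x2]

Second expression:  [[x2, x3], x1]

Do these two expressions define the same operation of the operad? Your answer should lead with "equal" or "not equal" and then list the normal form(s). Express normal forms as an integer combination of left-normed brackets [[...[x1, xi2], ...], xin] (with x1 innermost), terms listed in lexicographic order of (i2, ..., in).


not equal; first: -[[x1, x3], x2]; second: -[[x1, x2], x3] + [[x1, x3], x2]

Reducing the first expression gives -[[x1, x3], x2]
Reducing the second expression gives -[[x1, x2], x3] + [[x1, x3], x2]
Distinct normal forms: not equal.


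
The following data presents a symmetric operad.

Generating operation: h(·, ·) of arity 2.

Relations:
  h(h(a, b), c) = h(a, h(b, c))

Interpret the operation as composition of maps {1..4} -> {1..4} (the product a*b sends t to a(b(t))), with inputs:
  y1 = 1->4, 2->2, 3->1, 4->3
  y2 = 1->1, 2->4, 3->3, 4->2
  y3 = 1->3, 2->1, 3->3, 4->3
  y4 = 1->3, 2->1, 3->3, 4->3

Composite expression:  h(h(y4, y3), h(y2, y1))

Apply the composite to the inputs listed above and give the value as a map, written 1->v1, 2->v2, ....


1->3, 2->3, 3->3, 4->3

h(y4, y3) = 1->3, 2->3, 3->3, 4->3
h(y2, y1) = 1->2, 2->4, 3->1, 4->3
h(h(y4, y3), h(y2, y1)) = 1->3, 2->3, 3->3, 4->3


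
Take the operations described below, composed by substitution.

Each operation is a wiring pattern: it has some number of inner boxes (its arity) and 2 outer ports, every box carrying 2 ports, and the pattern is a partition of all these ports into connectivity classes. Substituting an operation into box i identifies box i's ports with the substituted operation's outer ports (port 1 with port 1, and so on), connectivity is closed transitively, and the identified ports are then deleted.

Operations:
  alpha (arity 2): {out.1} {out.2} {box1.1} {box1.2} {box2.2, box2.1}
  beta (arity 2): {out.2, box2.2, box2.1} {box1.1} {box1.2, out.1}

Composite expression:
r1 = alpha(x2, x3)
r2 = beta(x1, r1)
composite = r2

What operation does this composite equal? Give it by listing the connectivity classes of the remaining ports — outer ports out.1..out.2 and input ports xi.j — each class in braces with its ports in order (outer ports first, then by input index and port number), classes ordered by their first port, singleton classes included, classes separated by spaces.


{out.1, x1.2} {out.2} {x1.1} {x2.1} {x2.2} {x3.1, x3.2}

After gluing at beta, chains via deleted ports link the x-ports.
through alpha, on inputs (x2, x3): {out.1} {out.2} {x2.1} {x2.2} {x3.1, x3.2} (out.j = stage outer ports)
through beta, on inputs (x1, x2, x3): {out.1, x1.2} {out.2} {x1.1} {x2.1} {x2.2} {x3.1, x3.2} (out.j = stage outer ports)


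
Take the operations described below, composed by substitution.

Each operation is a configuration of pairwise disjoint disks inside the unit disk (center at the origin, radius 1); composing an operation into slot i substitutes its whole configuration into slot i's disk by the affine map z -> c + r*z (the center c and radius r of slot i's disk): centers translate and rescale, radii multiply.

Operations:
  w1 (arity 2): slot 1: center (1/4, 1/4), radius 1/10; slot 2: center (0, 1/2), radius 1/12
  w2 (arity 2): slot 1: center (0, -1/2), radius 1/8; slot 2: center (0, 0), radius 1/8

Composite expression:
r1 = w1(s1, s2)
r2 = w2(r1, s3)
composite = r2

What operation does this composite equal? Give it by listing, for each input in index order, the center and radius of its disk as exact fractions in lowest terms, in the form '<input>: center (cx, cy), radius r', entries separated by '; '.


Each s-disk chains the slot maps above it in w2; radii multiply.
input s1: applying the 2 nested substitutions gives center (1/32, -15/32), radius 1/80
input s2: applying the 2 nested substitutions gives center (0, -7/16), radius 1/96
input s3: applying the 1 nested substitution gives center (0, 0), radius 1/8

s1: center (1/32, -15/32), radius 1/80; s2: center (0, -7/16), radius 1/96; s3: center (0, 0), radius 1/8


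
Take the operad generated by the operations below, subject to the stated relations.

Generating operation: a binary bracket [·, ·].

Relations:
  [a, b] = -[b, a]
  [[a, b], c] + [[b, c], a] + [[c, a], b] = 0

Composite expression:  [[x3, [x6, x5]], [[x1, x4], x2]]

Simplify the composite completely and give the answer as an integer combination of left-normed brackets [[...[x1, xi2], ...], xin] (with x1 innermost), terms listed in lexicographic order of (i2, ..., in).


[[[[[x1, x4], x2], x3], x5], x6] - [[[[[x1, x4], x2], x3], x6], x5] - [[[[[x1, x4], x2], x5], x6], x3] + [[[[[x1, x4], x2], x6], x5], x3]


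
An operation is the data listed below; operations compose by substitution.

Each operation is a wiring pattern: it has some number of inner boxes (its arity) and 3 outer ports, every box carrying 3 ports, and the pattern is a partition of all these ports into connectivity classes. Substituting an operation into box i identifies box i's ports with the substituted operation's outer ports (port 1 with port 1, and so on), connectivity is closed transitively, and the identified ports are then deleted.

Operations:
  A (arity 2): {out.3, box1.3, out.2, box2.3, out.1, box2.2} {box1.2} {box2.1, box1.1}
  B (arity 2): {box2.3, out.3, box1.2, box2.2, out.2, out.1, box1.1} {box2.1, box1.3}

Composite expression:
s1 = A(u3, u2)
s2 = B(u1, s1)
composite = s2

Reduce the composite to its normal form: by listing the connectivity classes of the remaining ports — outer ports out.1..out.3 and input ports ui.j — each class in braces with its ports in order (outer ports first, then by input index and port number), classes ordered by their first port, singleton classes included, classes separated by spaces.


{out.1, out.2, out.3, u1.1, u1.2, u1.3, u2.2, u2.3, u3.3} {u2.1, u3.1} {u3.2}

Substituting into B glues patterns; closure does the rest.
the subtree at A composes to {out.1, out.2, out.3, u2.2, u2.3, u3.3} {u2.1, u3.1} {u3.2} on (u3, u2); out.j = own outer ports
the subtree at B composes to {out.1, out.2, out.3, u1.1, u1.2, u1.3, u2.2, u2.3, u3.3} {u2.1, u3.1} {u3.2} on (u1, u3, u2); out.j = own outer ports


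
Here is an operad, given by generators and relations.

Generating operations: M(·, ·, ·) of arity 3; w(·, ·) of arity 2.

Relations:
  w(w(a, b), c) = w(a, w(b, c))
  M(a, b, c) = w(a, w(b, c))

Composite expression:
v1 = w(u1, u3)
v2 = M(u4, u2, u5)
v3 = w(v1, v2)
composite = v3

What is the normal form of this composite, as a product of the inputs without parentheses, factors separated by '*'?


u1 * u3 * u4 * u2 * u5

The w-tree's shape is irrelevant; the u-reading-order decides.
w(u1, u3) unparenthesizes to u1 * u3
M(u4, u2, u5) unparenthesizes to u4 * u2 * u5
w(w(u1, u3), M(u4, u2, u5)) unparenthesizes to u1 * u3 * u4 * u2 * u5


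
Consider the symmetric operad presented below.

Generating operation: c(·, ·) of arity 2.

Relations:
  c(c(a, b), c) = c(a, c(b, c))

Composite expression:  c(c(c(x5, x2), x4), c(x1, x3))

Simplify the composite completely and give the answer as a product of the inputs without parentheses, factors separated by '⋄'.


Associativity of c dissolves the nesting; only the x-input order survives.
c(x5, x2) reduces to x5 ⋄ x2
c(c(x5, x2), x4) reduces to x5 ⋄ x2 ⋄ x4
c(x1, x3) reduces to x1 ⋄ x3
c(c(c(x5, x2), x4), c(x1, x3)) reduces to x5 ⋄ x2 ⋄ x4 ⋄ x1 ⋄ x3

x5 ⋄ x2 ⋄ x4 ⋄ x1 ⋄ x3


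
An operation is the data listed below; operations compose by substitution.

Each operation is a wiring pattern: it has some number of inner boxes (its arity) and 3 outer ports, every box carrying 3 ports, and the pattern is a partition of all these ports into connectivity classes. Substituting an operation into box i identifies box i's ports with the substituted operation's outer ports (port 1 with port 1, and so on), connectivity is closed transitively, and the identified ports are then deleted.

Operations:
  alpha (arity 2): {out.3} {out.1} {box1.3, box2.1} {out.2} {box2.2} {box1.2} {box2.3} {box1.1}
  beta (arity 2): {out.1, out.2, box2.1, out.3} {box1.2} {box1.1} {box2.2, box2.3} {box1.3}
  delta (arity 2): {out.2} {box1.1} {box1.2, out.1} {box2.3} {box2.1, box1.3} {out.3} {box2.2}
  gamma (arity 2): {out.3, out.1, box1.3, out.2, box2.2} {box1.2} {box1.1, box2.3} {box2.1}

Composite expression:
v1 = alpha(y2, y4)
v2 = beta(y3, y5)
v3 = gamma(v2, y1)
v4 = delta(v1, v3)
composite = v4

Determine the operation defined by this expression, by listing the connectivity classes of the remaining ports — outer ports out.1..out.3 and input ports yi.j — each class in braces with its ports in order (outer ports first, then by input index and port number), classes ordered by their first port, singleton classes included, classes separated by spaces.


After gluing at delta, chains via deleted ports link the y-ports.
through alpha, on inputs (y2, y4): {out.1} {out.2} {out.3} {y2.1} {y2.2} {y2.3, y4.1} {y4.2} {y4.3} (out.j = stage outer ports)
through beta, on inputs (y3, y5): {out.1, out.2, out.3, y5.1} {y3.1} {y3.2} {y3.3} {y5.2, y5.3} (out.j = stage outer ports)
through gamma, on inputs (y3, y5, y1): {out.1, out.2, out.3, y1.2, y1.3, y5.1} {y1.1} {y3.1} {y3.2} {y3.3} {y5.2, y5.3} (out.j = stage outer ports)
through delta, on inputs (y2, y4, y3, y5, y1): {out.1} {out.2} {out.3} {y1.1} {y1.2, y1.3, y5.1} {y2.1} {y2.2} {y2.3, y4.1} {y3.1} {y3.2} {y3.3} {y4.2} {y4.3} {y5.2, y5.3} (out.j = stage outer ports)

{out.1} {out.2} {out.3} {y1.1} {y1.2, y1.3, y5.1} {y2.1} {y2.2} {y2.3, y4.1} {y3.1} {y3.2} {y3.3} {y4.2} {y4.3} {y5.2, y5.3}


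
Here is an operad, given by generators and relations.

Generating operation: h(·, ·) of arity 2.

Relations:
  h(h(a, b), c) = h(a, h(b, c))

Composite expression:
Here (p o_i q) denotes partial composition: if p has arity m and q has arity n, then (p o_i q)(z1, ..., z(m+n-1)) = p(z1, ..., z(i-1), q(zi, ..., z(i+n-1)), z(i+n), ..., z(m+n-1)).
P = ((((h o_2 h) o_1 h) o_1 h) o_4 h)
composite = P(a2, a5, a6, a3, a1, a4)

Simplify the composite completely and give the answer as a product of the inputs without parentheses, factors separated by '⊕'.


a2 ⊕ a5 ⊕ a6 ⊕ a3 ⊕ a1 ⊕ a4


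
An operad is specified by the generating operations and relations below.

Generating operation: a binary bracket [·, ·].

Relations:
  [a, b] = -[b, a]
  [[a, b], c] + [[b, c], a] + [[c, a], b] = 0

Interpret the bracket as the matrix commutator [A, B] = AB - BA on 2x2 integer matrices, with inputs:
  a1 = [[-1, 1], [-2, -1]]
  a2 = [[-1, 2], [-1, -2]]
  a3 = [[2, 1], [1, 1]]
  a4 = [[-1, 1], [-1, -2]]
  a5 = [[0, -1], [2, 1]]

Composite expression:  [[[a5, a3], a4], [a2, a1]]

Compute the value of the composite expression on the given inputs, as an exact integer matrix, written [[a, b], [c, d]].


[[-9, -42], [30, 9]]

[a5, a3] = [[-3, 0], [3, 3]]
[[a5, a3], a4] = [[-3, -6], [-3, 3]]
[a2, a1] = [[-3, 1], [2, 3]]
[[[a5, a3], a4], [a2, a1]] = [[-9, -42], [30, 9]]


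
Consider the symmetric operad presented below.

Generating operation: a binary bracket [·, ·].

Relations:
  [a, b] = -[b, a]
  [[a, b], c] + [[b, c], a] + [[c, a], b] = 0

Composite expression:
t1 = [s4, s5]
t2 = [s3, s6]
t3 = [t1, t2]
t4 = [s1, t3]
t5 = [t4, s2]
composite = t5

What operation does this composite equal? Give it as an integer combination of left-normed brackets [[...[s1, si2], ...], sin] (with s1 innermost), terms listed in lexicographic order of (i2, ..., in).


-[[[[[s1, s3], s6], s4], s5], s2] + [[[[[s1, s3], s6], s5], s4], s2] + [[[[[s1, s4], s5], s3], s6], s2] - [[[[[s1, s4], s5], s6], s3], s2] - [[[[[s1, s5], s4], s3], s6], s2] + [[[[[s1, s5], s4], s6], s3], s2] + [[[[[s1, s6], s3], s4], s5], s2] - [[[[[s1, s6], s3], s5], s4], s2]


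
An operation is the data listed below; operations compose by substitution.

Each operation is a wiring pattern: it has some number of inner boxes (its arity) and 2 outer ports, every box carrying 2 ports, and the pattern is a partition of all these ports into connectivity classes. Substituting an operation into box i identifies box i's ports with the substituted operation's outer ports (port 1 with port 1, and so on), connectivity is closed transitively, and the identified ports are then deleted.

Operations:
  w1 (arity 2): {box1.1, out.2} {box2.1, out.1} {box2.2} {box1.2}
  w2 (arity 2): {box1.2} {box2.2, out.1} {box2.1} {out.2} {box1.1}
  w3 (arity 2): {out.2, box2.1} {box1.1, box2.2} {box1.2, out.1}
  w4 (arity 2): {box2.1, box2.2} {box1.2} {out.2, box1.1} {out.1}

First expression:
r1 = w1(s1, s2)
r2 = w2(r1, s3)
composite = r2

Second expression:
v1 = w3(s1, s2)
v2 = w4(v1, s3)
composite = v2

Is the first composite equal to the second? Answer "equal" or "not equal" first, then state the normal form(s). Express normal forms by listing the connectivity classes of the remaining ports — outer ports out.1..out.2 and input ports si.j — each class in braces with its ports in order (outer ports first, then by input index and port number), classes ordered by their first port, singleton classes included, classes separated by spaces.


The first expression, normalized: {out.1, s3.2} {out.2} {s1.1} {s1.2} {s2.1} {s2.2} {s3.1}
The second expression, normalized: {out.1} {out.2, s1.2} {s1.1, s2.2} {s2.1} {s3.1, s3.2}
The normal forms differ: not equal.

not equal; first: {out.1, s3.2} {out.2} {s1.1} {s1.2} {s2.1} {s2.2} {s3.1}; second: {out.1} {out.2, s1.2} {s1.1, s2.2} {s2.1} {s3.1, s3.2}


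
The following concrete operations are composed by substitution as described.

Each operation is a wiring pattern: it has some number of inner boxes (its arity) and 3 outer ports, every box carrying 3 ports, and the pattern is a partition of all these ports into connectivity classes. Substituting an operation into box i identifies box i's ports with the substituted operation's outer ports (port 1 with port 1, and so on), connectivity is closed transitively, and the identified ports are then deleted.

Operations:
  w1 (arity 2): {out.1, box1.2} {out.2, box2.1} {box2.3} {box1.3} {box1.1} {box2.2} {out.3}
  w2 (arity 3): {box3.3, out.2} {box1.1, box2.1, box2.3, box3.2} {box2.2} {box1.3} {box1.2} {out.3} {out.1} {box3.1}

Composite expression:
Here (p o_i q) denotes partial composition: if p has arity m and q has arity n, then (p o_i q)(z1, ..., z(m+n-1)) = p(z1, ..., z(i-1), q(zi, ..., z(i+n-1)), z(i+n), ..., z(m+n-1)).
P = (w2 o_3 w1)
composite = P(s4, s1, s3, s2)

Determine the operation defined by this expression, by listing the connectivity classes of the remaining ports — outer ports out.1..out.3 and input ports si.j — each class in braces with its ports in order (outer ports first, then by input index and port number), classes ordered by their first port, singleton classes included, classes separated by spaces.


Substituting into w2 glues patterns; closure does the rest.
stage w1: inputs (s3, s2), connectivity {out.1, s3.2} {out.2, s2.1} {out.3} {s2.2} {s2.3} {s3.1} {s3.3}, out.j its boundary
stage w2: inputs (s4, s1, s3, s2), connectivity {out.1} {out.2} {out.3} {s1.1, s1.3, s2.1, s4.1} {s1.2} {s2.2} {s2.3} {s3.1} {s3.2} {s3.3} {s4.2} {s4.3}, out.j its boundary

{out.1} {out.2} {out.3} {s1.1, s1.3, s2.1, s4.1} {s1.2} {s2.2} {s2.3} {s3.1} {s3.2} {s3.3} {s4.2} {s4.3}


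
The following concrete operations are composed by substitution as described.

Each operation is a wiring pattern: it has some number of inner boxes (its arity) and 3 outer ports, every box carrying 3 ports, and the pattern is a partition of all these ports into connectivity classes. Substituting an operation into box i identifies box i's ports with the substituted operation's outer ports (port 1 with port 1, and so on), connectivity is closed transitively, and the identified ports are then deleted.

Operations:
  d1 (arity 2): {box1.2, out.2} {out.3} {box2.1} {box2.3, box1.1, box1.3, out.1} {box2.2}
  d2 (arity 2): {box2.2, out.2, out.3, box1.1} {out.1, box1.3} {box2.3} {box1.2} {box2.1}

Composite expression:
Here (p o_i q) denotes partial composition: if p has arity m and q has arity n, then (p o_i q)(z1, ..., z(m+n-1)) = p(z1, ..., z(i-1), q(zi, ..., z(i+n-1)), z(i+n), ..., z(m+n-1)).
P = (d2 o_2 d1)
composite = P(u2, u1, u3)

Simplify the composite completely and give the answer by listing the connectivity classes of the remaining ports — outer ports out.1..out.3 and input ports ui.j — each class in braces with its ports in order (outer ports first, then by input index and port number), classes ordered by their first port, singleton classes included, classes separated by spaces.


{out.1, u2.3} {out.2, out.3, u1.2, u2.1} {u1.1, u1.3, u3.3} {u2.2} {u3.1} {u3.2}


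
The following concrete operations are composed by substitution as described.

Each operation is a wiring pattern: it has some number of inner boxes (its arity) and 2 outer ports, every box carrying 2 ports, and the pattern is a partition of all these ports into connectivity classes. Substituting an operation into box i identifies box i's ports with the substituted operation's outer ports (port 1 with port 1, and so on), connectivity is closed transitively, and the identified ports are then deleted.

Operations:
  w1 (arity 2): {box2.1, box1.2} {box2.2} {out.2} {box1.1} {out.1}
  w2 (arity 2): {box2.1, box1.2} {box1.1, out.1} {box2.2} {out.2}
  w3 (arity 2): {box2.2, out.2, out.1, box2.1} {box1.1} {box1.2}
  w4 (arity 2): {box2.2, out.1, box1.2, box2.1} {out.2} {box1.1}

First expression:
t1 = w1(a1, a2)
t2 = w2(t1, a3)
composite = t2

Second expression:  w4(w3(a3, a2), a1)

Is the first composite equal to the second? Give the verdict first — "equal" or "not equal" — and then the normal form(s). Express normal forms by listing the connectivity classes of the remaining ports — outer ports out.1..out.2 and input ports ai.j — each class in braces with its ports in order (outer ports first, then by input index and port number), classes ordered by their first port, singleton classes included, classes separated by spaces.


not equal; first: {out.1} {out.2} {a1.1} {a1.2, a2.1} {a2.2} {a3.1} {a3.2}; second: {out.1, a1.1, a1.2, a2.1, a2.2} {out.2} {a3.1} {a3.2}

Normal form of the first expression: {out.1} {out.2} {a1.1} {a1.2, a2.1} {a2.2} {a3.1} {a3.2}
Normal form of the second expression: {out.1, a1.1, a1.2, a2.1, a2.2} {out.2} {a3.1} {a3.2}
Distinct normal forms: not equal.
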